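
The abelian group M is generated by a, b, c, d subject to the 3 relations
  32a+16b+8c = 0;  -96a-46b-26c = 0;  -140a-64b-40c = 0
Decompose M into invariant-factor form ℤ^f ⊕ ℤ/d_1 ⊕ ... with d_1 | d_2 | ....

Answer: M ≅ ℤ^1 ⊕ ℤ/2 ⊕ ℤ/4 ⊕ ℤ/8

Derivation:
rank_ℚ(R)=3; free=4−3=1
SNF(R) diag = [2, 4, 8] → torsion [2, 4, 8]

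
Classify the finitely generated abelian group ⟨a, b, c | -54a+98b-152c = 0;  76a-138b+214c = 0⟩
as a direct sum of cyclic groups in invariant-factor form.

rank_ℚ(R)=2; free=3−2=1
SNF(R) diag = [2, 2] → torsion [2, 2]

Answer: M ≅ ℤ^1 ⊕ ℤ/2 ⊕ ℤ/2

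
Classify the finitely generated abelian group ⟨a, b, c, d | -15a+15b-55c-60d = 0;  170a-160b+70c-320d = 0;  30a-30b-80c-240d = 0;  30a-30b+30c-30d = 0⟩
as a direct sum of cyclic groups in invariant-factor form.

Answer: M ≅ ℤ/5 ⊕ ℤ/10 ⊕ ℤ/30 ⊕ ℤ/30

Derivation:
rank_ℚ(R)=4; free=4−4=0
SNF(R) diag = [5, 10, 30, 30] → torsion [5, 10, 30, 30]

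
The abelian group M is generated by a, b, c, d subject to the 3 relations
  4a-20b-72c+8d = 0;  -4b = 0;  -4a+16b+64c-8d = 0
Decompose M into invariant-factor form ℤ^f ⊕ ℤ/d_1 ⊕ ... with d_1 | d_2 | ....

rank_ℚ(R)=3; free=4−3=1
SNF(R) diag = [4, 4, 8] → torsion [4, 4, 8]

Answer: M ≅ ℤ^1 ⊕ ℤ/4 ⊕ ℤ/4 ⊕ ℤ/8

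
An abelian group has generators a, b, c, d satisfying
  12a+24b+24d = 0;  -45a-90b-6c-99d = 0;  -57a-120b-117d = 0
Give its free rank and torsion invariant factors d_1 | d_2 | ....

Answer: M ≅ ℤ^1 ⊕ ℤ/3 ⊕ ℤ/6 ⊕ ℤ/12

Derivation:
rank_ℚ(R)=3; free=4−3=1
SNF(R) diag = [3, 6, 12] → torsion [3, 6, 12]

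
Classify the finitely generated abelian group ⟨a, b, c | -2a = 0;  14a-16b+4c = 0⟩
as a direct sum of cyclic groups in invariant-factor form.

Answer: M ≅ ℤ^1 ⊕ ℤ/2 ⊕ ℤ/4

Derivation:
rank_ℚ(R)=2; free=3−2=1
SNF(R) diag = [2, 4] → torsion [2, 4]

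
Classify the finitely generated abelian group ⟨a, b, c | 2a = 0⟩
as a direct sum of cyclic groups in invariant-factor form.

Answer: M ≅ ℤ^2 ⊕ ℤ/2

Derivation:
rank_ℚ(R)=1; free=3−1=2
SNF(R) diag = [2] → torsion [2]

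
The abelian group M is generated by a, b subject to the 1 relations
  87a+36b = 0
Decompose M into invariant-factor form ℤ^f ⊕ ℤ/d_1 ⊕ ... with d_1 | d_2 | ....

Answer: M ≅ ℤ^1 ⊕ ℤ/3

Derivation:
rank_ℚ(R)=1; free=2−1=1
SNF(R) diag = [3] → torsion [3]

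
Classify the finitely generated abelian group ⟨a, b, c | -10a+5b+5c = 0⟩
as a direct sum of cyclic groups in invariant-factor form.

Answer: M ≅ ℤ^2 ⊕ ℤ/5

Derivation:
rank_ℚ(R)=1; free=3−1=2
SNF(R) diag = [5] → torsion [5]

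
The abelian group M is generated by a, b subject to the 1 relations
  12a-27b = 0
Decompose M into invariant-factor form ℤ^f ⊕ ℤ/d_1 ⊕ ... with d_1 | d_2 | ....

rank_ℚ(R)=1; free=2−1=1
SNF(R) diag = [3] → torsion [3]

Answer: M ≅ ℤ^1 ⊕ ℤ/3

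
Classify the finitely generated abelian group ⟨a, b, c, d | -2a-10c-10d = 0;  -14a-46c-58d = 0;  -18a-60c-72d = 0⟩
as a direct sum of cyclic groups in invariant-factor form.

rank_ℚ(R)=3; free=4−3=1
SNF(R) diag = [2, 6, 12] → torsion [2, 6, 12]

Answer: M ≅ ℤ^1 ⊕ ℤ/2 ⊕ ℤ/6 ⊕ ℤ/12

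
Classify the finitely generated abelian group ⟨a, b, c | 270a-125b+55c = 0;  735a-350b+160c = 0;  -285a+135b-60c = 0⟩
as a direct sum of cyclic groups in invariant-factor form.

Answer: M ≅ ℤ/5 ⊕ ℤ/15 ⊕ ℤ/45

Derivation:
rank_ℚ(R)=3; free=3−3=0
SNF(R) diag = [5, 15, 45] → torsion [5, 15, 45]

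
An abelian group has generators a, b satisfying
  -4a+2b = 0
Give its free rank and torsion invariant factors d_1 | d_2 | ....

Answer: M ≅ ℤ^1 ⊕ ℤ/2

Derivation:
rank_ℚ(R)=1; free=2−1=1
SNF(R) diag = [2] → torsion [2]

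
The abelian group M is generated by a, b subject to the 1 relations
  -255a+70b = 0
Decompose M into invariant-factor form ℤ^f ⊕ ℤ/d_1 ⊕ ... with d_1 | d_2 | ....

Answer: M ≅ ℤ^1 ⊕ ℤ/5

Derivation:
rank_ℚ(R)=1; free=2−1=1
SNF(R) diag = [5] → torsion [5]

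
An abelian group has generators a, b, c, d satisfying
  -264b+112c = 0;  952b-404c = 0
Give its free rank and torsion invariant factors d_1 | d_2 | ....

Answer: M ≅ ℤ^2 ⊕ ℤ/4 ⊕ ℤ/8

Derivation:
rank_ℚ(R)=2; free=4−2=2
SNF(R) diag = [4, 8] → torsion [4, 8]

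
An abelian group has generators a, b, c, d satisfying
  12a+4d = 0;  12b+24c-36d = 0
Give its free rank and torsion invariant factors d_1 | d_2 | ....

rank_ℚ(R)=2; free=4−2=2
SNF(R) diag = [4, 12] → torsion [4, 12]

Answer: M ≅ ℤ^2 ⊕ ℤ/4 ⊕ ℤ/12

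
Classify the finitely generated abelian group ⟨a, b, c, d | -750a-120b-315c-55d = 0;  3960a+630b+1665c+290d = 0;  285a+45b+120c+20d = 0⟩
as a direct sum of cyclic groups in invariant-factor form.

Answer: M ≅ ℤ^1 ⊕ ℤ/5 ⊕ ℤ/15 ⊕ ℤ/15

Derivation:
rank_ℚ(R)=3; free=4−3=1
SNF(R) diag = [5, 15, 15] → torsion [5, 15, 15]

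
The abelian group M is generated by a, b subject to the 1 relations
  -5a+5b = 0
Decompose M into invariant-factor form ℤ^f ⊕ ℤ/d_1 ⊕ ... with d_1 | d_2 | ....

rank_ℚ(R)=1; free=2−1=1
SNF(R) diag = [5] → torsion [5]

Answer: M ≅ ℤ^1 ⊕ ℤ/5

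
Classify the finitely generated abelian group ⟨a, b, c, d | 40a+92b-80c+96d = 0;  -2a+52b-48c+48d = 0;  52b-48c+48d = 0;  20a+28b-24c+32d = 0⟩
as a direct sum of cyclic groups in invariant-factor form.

rank_ℚ(R)=4; free=4−4=0
SNF(R) diag = [2, 4, 8, 16] → torsion [2, 4, 8, 16]

Answer: M ≅ ℤ/2 ⊕ ℤ/4 ⊕ ℤ/8 ⊕ ℤ/16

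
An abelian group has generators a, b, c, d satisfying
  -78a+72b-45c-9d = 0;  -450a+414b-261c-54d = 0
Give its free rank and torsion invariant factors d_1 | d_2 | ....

Answer: M ≅ ℤ^2 ⊕ ℤ/3 ⊕ ℤ/9

Derivation:
rank_ℚ(R)=2; free=4−2=2
SNF(R) diag = [3, 9] → torsion [3, 9]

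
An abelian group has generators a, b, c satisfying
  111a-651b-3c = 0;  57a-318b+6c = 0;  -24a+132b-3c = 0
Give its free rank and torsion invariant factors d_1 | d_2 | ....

Answer: M ≅ ℤ/3 ⊕ ℤ/9 ⊕ ℤ/27

Derivation:
rank_ℚ(R)=3; free=3−3=0
SNF(R) diag = [3, 9, 27] → torsion [3, 9, 27]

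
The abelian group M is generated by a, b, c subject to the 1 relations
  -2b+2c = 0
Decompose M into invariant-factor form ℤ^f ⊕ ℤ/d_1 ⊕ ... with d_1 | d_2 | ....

Answer: M ≅ ℤ^2 ⊕ ℤ/2

Derivation:
rank_ℚ(R)=1; free=3−1=2
SNF(R) diag = [2] → torsion [2]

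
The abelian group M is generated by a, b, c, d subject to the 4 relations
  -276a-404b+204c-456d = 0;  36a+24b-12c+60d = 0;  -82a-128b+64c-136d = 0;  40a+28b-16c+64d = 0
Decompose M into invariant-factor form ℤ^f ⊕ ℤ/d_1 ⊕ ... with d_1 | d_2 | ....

rank_ℚ(R)=4; free=4−4=0
SNF(R) diag = [2, 4, 12, 36] → torsion [2, 4, 12, 36]

Answer: M ≅ ℤ/2 ⊕ ℤ/4 ⊕ ℤ/12 ⊕ ℤ/36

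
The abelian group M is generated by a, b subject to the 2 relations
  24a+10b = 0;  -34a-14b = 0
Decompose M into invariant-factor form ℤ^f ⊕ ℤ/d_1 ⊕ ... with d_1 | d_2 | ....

Answer: M ≅ ℤ/2 ⊕ ℤ/2

Derivation:
rank_ℚ(R)=2; free=2−2=0
SNF(R) diag = [2, 2] → torsion [2, 2]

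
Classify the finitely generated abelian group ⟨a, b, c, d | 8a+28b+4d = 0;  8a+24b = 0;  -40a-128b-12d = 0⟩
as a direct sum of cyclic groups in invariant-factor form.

Answer: M ≅ ℤ^1 ⊕ ℤ/4 ⊕ ℤ/4 ⊕ ℤ/8

Derivation:
rank_ℚ(R)=3; free=4−3=1
SNF(R) diag = [4, 4, 8] → torsion [4, 4, 8]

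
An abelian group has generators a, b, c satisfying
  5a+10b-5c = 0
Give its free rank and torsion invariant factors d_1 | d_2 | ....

Answer: M ≅ ℤ^2 ⊕ ℤ/5

Derivation:
rank_ℚ(R)=1; free=3−1=2
SNF(R) diag = [5] → torsion [5]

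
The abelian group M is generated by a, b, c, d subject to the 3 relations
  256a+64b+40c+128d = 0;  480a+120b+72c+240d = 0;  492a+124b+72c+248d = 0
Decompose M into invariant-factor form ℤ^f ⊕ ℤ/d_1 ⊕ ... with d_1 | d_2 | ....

Answer: M ≅ ℤ^1 ⊕ ℤ/4 ⊕ ℤ/8 ⊕ ℤ/24

Derivation:
rank_ℚ(R)=3; free=4−3=1
SNF(R) diag = [4, 8, 24] → torsion [4, 8, 24]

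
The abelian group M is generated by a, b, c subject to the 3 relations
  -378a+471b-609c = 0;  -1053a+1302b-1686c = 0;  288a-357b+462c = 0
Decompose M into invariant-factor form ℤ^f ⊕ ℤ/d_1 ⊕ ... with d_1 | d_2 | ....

Answer: M ≅ ℤ/3 ⊕ ℤ/9 ⊕ ℤ/9

Derivation:
rank_ℚ(R)=3; free=3−3=0
SNF(R) diag = [3, 9, 9] → torsion [3, 9, 9]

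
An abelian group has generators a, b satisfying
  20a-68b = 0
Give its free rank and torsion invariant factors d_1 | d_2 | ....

rank_ℚ(R)=1; free=2−1=1
SNF(R) diag = [4] → torsion [4]

Answer: M ≅ ℤ^1 ⊕ ℤ/4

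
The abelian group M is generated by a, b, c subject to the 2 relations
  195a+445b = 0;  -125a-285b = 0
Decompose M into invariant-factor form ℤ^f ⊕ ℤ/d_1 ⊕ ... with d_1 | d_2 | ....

rank_ℚ(R)=2; free=3−2=1
SNF(R) diag = [5, 10] → torsion [5, 10]

Answer: M ≅ ℤ^1 ⊕ ℤ/5 ⊕ ℤ/10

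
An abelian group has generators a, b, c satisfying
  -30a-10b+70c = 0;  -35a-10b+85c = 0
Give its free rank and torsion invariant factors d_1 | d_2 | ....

rank_ℚ(R)=2; free=3−2=1
SNF(R) diag = [5, 10] → torsion [5, 10]

Answer: M ≅ ℤ^1 ⊕ ℤ/5 ⊕ ℤ/10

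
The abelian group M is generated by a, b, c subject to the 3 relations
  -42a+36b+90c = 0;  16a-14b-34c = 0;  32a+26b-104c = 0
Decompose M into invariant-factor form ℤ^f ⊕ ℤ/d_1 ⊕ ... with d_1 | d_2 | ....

Answer: M ≅ ℤ/2 ⊕ ℤ/6 ⊕ ℤ/18

Derivation:
rank_ℚ(R)=3; free=3−3=0
SNF(R) diag = [2, 6, 18] → torsion [2, 6, 18]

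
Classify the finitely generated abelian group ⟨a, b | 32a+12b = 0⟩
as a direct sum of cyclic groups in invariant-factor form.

Answer: M ≅ ℤ^1 ⊕ ℤ/4

Derivation:
rank_ℚ(R)=1; free=2−1=1
SNF(R) diag = [4] → torsion [4]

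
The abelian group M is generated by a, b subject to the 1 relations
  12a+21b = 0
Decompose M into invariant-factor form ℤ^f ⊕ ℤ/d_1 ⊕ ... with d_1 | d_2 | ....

rank_ℚ(R)=1; free=2−1=1
SNF(R) diag = [3] → torsion [3]

Answer: M ≅ ℤ^1 ⊕ ℤ/3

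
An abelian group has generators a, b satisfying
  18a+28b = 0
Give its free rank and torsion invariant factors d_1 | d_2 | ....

rank_ℚ(R)=1; free=2−1=1
SNF(R) diag = [2] → torsion [2]

Answer: M ≅ ℤ^1 ⊕ ℤ/2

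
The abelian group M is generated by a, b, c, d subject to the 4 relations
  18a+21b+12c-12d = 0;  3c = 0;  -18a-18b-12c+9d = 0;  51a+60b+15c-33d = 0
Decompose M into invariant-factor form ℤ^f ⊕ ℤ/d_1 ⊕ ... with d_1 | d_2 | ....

Answer: M ≅ ℤ/3 ⊕ ℤ/3 ⊕ ℤ/3 ⊕ ℤ/9

Derivation:
rank_ℚ(R)=4; free=4−4=0
SNF(R) diag = [3, 3, 3, 9] → torsion [3, 3, 3, 9]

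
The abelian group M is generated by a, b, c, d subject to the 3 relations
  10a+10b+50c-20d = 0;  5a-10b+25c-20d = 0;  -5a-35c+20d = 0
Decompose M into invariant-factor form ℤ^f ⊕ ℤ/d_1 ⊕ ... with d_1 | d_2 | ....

Answer: M ≅ ℤ^1 ⊕ ℤ/5 ⊕ ℤ/10 ⊕ ℤ/10

Derivation:
rank_ℚ(R)=3; free=4−3=1
SNF(R) diag = [5, 10, 10] → torsion [5, 10, 10]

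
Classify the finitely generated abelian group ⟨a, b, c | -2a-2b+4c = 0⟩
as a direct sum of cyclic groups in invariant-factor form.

rank_ℚ(R)=1; free=3−1=2
SNF(R) diag = [2] → torsion [2]

Answer: M ≅ ℤ^2 ⊕ ℤ/2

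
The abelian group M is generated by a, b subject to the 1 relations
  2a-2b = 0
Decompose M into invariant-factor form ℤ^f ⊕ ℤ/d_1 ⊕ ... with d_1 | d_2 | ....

Answer: M ≅ ℤ^1 ⊕ ℤ/2

Derivation:
rank_ℚ(R)=1; free=2−1=1
SNF(R) diag = [2] → torsion [2]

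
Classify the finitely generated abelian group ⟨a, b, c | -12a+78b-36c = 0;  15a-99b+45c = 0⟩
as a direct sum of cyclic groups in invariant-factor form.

rank_ℚ(R)=2; free=3−2=1
SNF(R) diag = [3, 6] → torsion [3, 6]

Answer: M ≅ ℤ^1 ⊕ ℤ/3 ⊕ ℤ/6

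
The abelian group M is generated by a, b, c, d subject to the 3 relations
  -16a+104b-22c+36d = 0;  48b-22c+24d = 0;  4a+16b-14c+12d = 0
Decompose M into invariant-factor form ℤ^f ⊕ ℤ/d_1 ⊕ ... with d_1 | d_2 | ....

rank_ℚ(R)=3; free=4−3=1
SNF(R) diag = [2, 4, 12] → torsion [2, 4, 12]

Answer: M ≅ ℤ^1 ⊕ ℤ/2 ⊕ ℤ/4 ⊕ ℤ/12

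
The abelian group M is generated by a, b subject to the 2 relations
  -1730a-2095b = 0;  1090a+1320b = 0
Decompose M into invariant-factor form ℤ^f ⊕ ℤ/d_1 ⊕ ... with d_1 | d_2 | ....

rank_ℚ(R)=2; free=2−2=0
SNF(R) diag = [5, 10] → torsion [5, 10]

Answer: M ≅ ℤ/5 ⊕ ℤ/10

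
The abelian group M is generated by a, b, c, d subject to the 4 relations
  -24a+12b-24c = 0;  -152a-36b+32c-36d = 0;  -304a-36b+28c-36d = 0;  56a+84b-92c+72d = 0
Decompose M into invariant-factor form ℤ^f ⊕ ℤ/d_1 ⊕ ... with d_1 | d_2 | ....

rank_ℚ(R)=4; free=4−4=0
SNF(R) diag = [4, 12, 36, 72] → torsion [4, 12, 36, 72]

Answer: M ≅ ℤ/4 ⊕ ℤ/12 ⊕ ℤ/36 ⊕ ℤ/72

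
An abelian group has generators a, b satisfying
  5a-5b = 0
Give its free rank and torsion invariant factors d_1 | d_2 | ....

rank_ℚ(R)=1; free=2−1=1
SNF(R) diag = [5] → torsion [5]

Answer: M ≅ ℤ^1 ⊕ ℤ/5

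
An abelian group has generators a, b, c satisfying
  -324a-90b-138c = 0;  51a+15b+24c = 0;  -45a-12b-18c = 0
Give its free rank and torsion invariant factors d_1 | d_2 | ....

Answer: M ≅ ℤ/3 ⊕ ℤ/3 ⊕ ℤ/6

Derivation:
rank_ℚ(R)=3; free=3−3=0
SNF(R) diag = [3, 3, 6] → torsion [3, 3, 6]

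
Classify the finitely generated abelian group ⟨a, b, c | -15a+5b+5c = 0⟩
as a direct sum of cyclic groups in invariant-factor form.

rank_ℚ(R)=1; free=3−1=2
SNF(R) diag = [5] → torsion [5]

Answer: M ≅ ℤ^2 ⊕ ℤ/5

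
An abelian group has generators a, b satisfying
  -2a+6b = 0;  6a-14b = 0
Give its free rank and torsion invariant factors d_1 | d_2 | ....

Answer: M ≅ ℤ/2 ⊕ ℤ/4

Derivation:
rank_ℚ(R)=2; free=2−2=0
SNF(R) diag = [2, 4] → torsion [2, 4]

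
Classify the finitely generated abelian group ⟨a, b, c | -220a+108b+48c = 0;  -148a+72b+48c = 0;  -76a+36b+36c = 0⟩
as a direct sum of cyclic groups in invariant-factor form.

rank_ℚ(R)=3; free=3−3=0
SNF(R) diag = [4, 12, 36] → torsion [4, 12, 36]

Answer: M ≅ ℤ/4 ⊕ ℤ/12 ⊕ ℤ/36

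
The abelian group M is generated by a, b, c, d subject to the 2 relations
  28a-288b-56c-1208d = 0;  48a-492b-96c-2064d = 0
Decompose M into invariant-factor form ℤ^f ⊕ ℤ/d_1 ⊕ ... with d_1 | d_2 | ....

Answer: M ≅ ℤ^2 ⊕ ℤ/4 ⊕ ℤ/12

Derivation:
rank_ℚ(R)=2; free=4−2=2
SNF(R) diag = [4, 12] → torsion [4, 12]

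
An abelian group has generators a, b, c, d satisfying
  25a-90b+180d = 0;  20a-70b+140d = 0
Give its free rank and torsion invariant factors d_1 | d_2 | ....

Answer: M ≅ ℤ^2 ⊕ ℤ/5 ⊕ ℤ/10

Derivation:
rank_ℚ(R)=2; free=4−2=2
SNF(R) diag = [5, 10] → torsion [5, 10]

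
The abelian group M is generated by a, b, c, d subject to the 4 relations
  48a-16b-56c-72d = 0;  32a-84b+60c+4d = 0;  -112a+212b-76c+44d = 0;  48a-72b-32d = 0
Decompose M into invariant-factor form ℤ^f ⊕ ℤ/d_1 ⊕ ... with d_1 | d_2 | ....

rank_ℚ(R)=4; free=4−4=0
SNF(R) diag = [4, 8, 16, 32] → torsion [4, 8, 16, 32]

Answer: M ≅ ℤ/4 ⊕ ℤ/8 ⊕ ℤ/16 ⊕ ℤ/32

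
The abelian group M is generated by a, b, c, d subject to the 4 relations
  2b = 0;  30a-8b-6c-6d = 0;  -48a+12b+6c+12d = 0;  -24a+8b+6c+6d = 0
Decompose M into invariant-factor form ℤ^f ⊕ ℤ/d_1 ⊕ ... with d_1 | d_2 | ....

Answer: M ≅ ℤ/2 ⊕ ℤ/6 ⊕ ℤ/6 ⊕ ℤ/6

Derivation:
rank_ℚ(R)=4; free=4−4=0
SNF(R) diag = [2, 6, 6, 6] → torsion [2, 6, 6, 6]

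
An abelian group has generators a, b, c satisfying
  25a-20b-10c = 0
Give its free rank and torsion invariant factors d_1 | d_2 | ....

rank_ℚ(R)=1; free=3−1=2
SNF(R) diag = [5] → torsion [5]

Answer: M ≅ ℤ^2 ⊕ ℤ/5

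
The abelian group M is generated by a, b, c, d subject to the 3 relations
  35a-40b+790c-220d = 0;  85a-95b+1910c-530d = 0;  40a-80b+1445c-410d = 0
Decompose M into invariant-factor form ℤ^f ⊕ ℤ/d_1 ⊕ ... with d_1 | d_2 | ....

rank_ℚ(R)=3; free=4−3=1
SNF(R) diag = [5, 15, 45] → torsion [5, 15, 45]

Answer: M ≅ ℤ^1 ⊕ ℤ/5 ⊕ ℤ/15 ⊕ ℤ/45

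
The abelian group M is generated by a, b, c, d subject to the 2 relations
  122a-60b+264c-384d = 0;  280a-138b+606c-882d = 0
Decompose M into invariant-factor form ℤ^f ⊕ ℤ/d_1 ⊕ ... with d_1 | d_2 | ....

rank_ℚ(R)=2; free=4−2=2
SNF(R) diag = [2, 6] → torsion [2, 6]

Answer: M ≅ ℤ^2 ⊕ ℤ/2 ⊕ ℤ/6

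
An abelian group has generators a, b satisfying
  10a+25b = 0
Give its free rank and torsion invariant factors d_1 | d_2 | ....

Answer: M ≅ ℤ^1 ⊕ ℤ/5

Derivation:
rank_ℚ(R)=1; free=2−1=1
SNF(R) diag = [5] → torsion [5]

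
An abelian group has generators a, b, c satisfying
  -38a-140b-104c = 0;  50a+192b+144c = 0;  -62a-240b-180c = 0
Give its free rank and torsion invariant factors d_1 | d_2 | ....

rank_ℚ(R)=3; free=3−3=0
SNF(R) diag = [2, 4, 12] → torsion [2, 4, 12]

Answer: M ≅ ℤ/2 ⊕ ℤ/4 ⊕ ℤ/12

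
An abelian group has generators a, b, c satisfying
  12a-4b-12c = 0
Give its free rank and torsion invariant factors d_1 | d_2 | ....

Answer: M ≅ ℤ^2 ⊕ ℤ/4

Derivation:
rank_ℚ(R)=1; free=3−1=2
SNF(R) diag = [4] → torsion [4]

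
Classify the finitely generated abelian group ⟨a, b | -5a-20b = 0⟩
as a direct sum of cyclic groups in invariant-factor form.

rank_ℚ(R)=1; free=2−1=1
SNF(R) diag = [5] → torsion [5]

Answer: M ≅ ℤ^1 ⊕ ℤ/5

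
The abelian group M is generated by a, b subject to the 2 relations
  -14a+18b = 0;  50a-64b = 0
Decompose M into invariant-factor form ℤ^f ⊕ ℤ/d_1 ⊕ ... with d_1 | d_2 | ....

Answer: M ≅ ℤ/2 ⊕ ℤ/2

Derivation:
rank_ℚ(R)=2; free=2−2=0
SNF(R) diag = [2, 2] → torsion [2, 2]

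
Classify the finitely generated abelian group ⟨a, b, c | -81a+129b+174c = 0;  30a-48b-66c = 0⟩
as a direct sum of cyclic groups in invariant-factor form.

Answer: M ≅ ℤ^1 ⊕ ℤ/3 ⊕ ℤ/6

Derivation:
rank_ℚ(R)=2; free=3−2=1
SNF(R) diag = [3, 6] → torsion [3, 6]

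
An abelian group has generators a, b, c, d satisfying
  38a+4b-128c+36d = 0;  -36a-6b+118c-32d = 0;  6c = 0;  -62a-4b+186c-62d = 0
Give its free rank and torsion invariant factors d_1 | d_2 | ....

Answer: M ≅ ℤ/2 ⊕ ℤ/2 ⊕ ℤ/6 ⊕ ℤ/18

Derivation:
rank_ℚ(R)=4; free=4−4=0
SNF(R) diag = [2, 2, 6, 18] → torsion [2, 2, 6, 18]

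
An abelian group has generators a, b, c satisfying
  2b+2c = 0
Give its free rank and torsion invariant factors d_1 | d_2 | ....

rank_ℚ(R)=1; free=3−1=2
SNF(R) diag = [2] → torsion [2]

Answer: M ≅ ℤ^2 ⊕ ℤ/2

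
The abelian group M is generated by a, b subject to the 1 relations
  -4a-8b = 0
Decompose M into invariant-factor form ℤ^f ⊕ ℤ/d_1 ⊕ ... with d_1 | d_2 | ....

Answer: M ≅ ℤ^1 ⊕ ℤ/4

Derivation:
rank_ℚ(R)=1; free=2−1=1
SNF(R) diag = [4] → torsion [4]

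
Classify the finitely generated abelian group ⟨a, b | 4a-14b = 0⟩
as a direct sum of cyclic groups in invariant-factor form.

rank_ℚ(R)=1; free=2−1=1
SNF(R) diag = [2] → torsion [2]

Answer: M ≅ ℤ^1 ⊕ ℤ/2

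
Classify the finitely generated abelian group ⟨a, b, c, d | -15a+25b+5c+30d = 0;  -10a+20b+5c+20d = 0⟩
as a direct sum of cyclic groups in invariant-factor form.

rank_ℚ(R)=2; free=4−2=2
SNF(R) diag = [5, 5] → torsion [5, 5]

Answer: M ≅ ℤ^2 ⊕ ℤ/5 ⊕ ℤ/5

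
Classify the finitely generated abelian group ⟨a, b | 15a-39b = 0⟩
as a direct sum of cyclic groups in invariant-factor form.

Answer: M ≅ ℤ^1 ⊕ ℤ/3

Derivation:
rank_ℚ(R)=1; free=2−1=1
SNF(R) diag = [3] → torsion [3]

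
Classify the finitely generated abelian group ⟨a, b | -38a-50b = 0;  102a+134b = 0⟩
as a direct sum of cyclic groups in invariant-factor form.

Answer: M ≅ ℤ/2 ⊕ ℤ/4

Derivation:
rank_ℚ(R)=2; free=2−2=0
SNF(R) diag = [2, 4] → torsion [2, 4]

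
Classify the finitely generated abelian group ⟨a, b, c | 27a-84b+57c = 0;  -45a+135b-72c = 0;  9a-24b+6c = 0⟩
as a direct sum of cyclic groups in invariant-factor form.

rank_ℚ(R)=3; free=3−3=0
SNF(R) diag = [3, 9, 27] → torsion [3, 9, 27]

Answer: M ≅ ℤ/3 ⊕ ℤ/9 ⊕ ℤ/27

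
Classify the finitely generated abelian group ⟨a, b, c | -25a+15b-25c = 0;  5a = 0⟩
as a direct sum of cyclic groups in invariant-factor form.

Answer: M ≅ ℤ^1 ⊕ ℤ/5 ⊕ ℤ/5

Derivation:
rank_ℚ(R)=2; free=3−2=1
SNF(R) diag = [5, 5] → torsion [5, 5]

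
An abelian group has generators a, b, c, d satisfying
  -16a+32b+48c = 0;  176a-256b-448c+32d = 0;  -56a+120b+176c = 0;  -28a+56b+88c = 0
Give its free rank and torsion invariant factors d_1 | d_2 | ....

rank_ℚ(R)=4; free=4−4=0
SNF(R) diag = [4, 8, 16, 32] → torsion [4, 8, 16, 32]

Answer: M ≅ ℤ/4 ⊕ ℤ/8 ⊕ ℤ/16 ⊕ ℤ/32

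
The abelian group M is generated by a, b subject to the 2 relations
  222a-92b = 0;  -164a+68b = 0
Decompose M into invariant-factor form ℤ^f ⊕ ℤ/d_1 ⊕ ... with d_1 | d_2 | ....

rank_ℚ(R)=2; free=2−2=0
SNF(R) diag = [2, 4] → torsion [2, 4]

Answer: M ≅ ℤ/2 ⊕ ℤ/4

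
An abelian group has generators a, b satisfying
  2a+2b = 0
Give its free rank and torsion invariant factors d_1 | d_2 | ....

rank_ℚ(R)=1; free=2−1=1
SNF(R) diag = [2] → torsion [2]

Answer: M ≅ ℤ^1 ⊕ ℤ/2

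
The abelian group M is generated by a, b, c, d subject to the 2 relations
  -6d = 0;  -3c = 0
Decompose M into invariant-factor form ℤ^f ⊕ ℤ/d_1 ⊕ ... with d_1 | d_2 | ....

rank_ℚ(R)=2; free=4−2=2
SNF(R) diag = [3, 6] → torsion [3, 6]

Answer: M ≅ ℤ^2 ⊕ ℤ/3 ⊕ ℤ/6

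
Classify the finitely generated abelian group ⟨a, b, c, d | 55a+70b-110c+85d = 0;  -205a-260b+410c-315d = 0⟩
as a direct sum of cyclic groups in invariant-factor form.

rank_ℚ(R)=2; free=4−2=2
SNF(R) diag = [5, 10] → torsion [5, 10]

Answer: M ≅ ℤ^2 ⊕ ℤ/5 ⊕ ℤ/10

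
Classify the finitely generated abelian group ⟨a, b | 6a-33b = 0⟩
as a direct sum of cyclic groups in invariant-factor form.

rank_ℚ(R)=1; free=2−1=1
SNF(R) diag = [3] → torsion [3]

Answer: M ≅ ℤ^1 ⊕ ℤ/3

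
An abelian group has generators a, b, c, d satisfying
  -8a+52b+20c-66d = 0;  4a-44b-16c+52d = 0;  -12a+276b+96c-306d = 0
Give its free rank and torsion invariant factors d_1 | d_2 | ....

rank_ℚ(R)=3; free=4−3=1
SNF(R) diag = [2, 4, 12] → torsion [2, 4, 12]

Answer: M ≅ ℤ^1 ⊕ ℤ/2 ⊕ ℤ/4 ⊕ ℤ/12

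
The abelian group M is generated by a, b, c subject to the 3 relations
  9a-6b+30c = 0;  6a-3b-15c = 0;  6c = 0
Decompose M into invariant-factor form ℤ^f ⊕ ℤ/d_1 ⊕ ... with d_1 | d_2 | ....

Answer: M ≅ ℤ/3 ⊕ ℤ/3 ⊕ ℤ/6

Derivation:
rank_ℚ(R)=3; free=3−3=0
SNF(R) diag = [3, 3, 6] → torsion [3, 3, 6]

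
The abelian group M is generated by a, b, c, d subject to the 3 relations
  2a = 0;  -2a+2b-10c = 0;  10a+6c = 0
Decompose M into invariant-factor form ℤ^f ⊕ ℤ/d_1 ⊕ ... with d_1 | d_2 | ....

Answer: M ≅ ℤ^1 ⊕ ℤ/2 ⊕ ℤ/2 ⊕ ℤ/6

Derivation:
rank_ℚ(R)=3; free=4−3=1
SNF(R) diag = [2, 2, 6] → torsion [2, 2, 6]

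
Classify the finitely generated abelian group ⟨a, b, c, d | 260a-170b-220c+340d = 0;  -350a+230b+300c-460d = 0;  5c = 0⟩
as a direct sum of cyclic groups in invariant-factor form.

rank_ℚ(R)=3; free=4−3=1
SNF(R) diag = [5, 10, 30] → torsion [5, 10, 30]

Answer: M ≅ ℤ^1 ⊕ ℤ/5 ⊕ ℤ/10 ⊕ ℤ/30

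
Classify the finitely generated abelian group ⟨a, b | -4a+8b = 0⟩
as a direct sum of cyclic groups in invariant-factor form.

rank_ℚ(R)=1; free=2−1=1
SNF(R) diag = [4] → torsion [4]

Answer: M ≅ ℤ^1 ⊕ ℤ/4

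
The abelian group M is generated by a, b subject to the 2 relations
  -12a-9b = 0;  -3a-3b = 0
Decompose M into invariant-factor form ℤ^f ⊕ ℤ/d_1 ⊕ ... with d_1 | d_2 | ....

Answer: M ≅ ℤ/3 ⊕ ℤ/3

Derivation:
rank_ℚ(R)=2; free=2−2=0
SNF(R) diag = [3, 3] → torsion [3, 3]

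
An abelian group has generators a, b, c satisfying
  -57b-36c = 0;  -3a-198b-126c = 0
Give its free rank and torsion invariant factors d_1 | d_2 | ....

rank_ℚ(R)=2; free=3−2=1
SNF(R) diag = [3, 3] → torsion [3, 3]

Answer: M ≅ ℤ^1 ⊕ ℤ/3 ⊕ ℤ/3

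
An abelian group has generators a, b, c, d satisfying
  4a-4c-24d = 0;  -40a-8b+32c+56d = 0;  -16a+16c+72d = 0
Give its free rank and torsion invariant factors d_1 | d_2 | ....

rank_ℚ(R)=3; free=4−3=1
SNF(R) diag = [4, 8, 24] → torsion [4, 8, 24]

Answer: M ≅ ℤ^1 ⊕ ℤ/4 ⊕ ℤ/8 ⊕ ℤ/24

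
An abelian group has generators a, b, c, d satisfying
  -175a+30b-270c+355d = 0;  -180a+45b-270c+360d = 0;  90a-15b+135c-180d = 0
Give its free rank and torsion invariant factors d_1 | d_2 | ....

Answer: M ≅ ℤ^1 ⊕ ℤ/5 ⊕ ℤ/15 ⊕ ℤ/45

Derivation:
rank_ℚ(R)=3; free=4−3=1
SNF(R) diag = [5, 15, 45] → torsion [5, 15, 45]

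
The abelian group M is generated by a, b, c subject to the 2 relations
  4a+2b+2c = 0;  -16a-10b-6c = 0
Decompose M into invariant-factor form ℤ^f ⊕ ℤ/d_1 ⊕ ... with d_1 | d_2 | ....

rank_ℚ(R)=2; free=3−2=1
SNF(R) diag = [2, 4] → torsion [2, 4]

Answer: M ≅ ℤ^1 ⊕ ℤ/2 ⊕ ℤ/4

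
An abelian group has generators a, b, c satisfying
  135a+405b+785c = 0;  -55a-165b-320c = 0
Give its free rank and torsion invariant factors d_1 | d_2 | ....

rank_ℚ(R)=2; free=3−2=1
SNF(R) diag = [5, 5] → torsion [5, 5]

Answer: M ≅ ℤ^1 ⊕ ℤ/5 ⊕ ℤ/5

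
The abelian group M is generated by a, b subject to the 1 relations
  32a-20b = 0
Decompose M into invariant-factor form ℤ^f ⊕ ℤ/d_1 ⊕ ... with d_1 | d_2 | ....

rank_ℚ(R)=1; free=2−1=1
SNF(R) diag = [4] → torsion [4]

Answer: M ≅ ℤ^1 ⊕ ℤ/4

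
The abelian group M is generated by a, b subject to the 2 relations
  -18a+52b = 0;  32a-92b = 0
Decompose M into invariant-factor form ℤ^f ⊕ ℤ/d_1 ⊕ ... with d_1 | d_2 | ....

rank_ℚ(R)=2; free=2−2=0
SNF(R) diag = [2, 4] → torsion [2, 4]

Answer: M ≅ ℤ/2 ⊕ ℤ/4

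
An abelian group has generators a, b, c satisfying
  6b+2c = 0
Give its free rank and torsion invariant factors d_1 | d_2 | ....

Answer: M ≅ ℤ^2 ⊕ ℤ/2

Derivation:
rank_ℚ(R)=1; free=3−1=2
SNF(R) diag = [2] → torsion [2]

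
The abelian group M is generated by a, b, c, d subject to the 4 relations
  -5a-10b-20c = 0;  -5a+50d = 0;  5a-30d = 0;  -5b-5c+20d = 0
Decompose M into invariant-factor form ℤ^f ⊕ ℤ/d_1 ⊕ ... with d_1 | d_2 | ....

rank_ℚ(R)=4; free=4−4=0
SNF(R) diag = [5, 5, 10, 20] → torsion [5, 5, 10, 20]

Answer: M ≅ ℤ/5 ⊕ ℤ/5 ⊕ ℤ/10 ⊕ ℤ/20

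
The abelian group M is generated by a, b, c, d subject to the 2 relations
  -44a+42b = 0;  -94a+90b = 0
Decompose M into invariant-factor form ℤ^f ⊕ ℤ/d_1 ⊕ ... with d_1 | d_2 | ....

rank_ℚ(R)=2; free=4−2=2
SNF(R) diag = [2, 6] → torsion [2, 6]

Answer: M ≅ ℤ^2 ⊕ ℤ/2 ⊕ ℤ/6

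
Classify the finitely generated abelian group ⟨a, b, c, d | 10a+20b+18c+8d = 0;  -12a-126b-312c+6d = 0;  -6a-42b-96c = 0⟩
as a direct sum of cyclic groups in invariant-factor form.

rank_ℚ(R)=3; free=4−3=1
SNF(R) diag = [2, 6, 18] → torsion [2, 6, 18]

Answer: M ≅ ℤ^1 ⊕ ℤ/2 ⊕ ℤ/6 ⊕ ℤ/18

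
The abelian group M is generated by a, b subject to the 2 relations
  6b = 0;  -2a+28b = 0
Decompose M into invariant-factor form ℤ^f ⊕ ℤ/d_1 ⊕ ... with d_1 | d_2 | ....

Answer: M ≅ ℤ/2 ⊕ ℤ/6

Derivation:
rank_ℚ(R)=2; free=2−2=0
SNF(R) diag = [2, 6] → torsion [2, 6]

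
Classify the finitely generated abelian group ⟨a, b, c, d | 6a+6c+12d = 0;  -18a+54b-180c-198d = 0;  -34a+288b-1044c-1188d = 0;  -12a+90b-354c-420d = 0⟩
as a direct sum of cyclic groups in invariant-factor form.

rank_ℚ(R)=4; free=4−4=0
SNF(R) diag = [2, 6, 18, 54] → torsion [2, 6, 18, 54]

Answer: M ≅ ℤ/2 ⊕ ℤ/6 ⊕ ℤ/18 ⊕ ℤ/54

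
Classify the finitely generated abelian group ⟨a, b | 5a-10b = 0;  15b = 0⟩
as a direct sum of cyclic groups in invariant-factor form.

rank_ℚ(R)=2; free=2−2=0
SNF(R) diag = [5, 15] → torsion [5, 15]

Answer: M ≅ ℤ/5 ⊕ ℤ/15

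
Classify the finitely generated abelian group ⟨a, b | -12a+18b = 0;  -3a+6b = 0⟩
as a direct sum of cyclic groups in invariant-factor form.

Answer: M ≅ ℤ/3 ⊕ ℤ/6

Derivation:
rank_ℚ(R)=2; free=2−2=0
SNF(R) diag = [3, 6] → torsion [3, 6]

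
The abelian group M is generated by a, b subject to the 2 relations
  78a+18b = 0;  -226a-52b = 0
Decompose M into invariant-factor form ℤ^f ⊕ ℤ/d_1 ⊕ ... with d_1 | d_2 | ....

Answer: M ≅ ℤ/2 ⊕ ℤ/6

Derivation:
rank_ℚ(R)=2; free=2−2=0
SNF(R) diag = [2, 6] → torsion [2, 6]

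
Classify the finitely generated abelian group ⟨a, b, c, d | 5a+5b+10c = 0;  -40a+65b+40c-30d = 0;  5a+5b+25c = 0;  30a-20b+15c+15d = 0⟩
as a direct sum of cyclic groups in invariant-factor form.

Answer: M ≅ ℤ/5 ⊕ ℤ/5 ⊕ ℤ/15 ⊕ ℤ/15

Derivation:
rank_ℚ(R)=4; free=4−4=0
SNF(R) diag = [5, 5, 15, 15] → torsion [5, 5, 15, 15]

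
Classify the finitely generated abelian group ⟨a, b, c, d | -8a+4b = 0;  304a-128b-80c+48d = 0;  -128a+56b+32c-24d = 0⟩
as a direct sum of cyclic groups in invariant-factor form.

rank_ℚ(R)=3; free=4−3=1
SNF(R) diag = [4, 8, 16] → torsion [4, 8, 16]

Answer: M ≅ ℤ^1 ⊕ ℤ/4 ⊕ ℤ/8 ⊕ ℤ/16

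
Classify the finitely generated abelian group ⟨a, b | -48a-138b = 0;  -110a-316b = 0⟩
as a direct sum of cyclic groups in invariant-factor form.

Answer: M ≅ ℤ/2 ⊕ ℤ/6

Derivation:
rank_ℚ(R)=2; free=2−2=0
SNF(R) diag = [2, 6] → torsion [2, 6]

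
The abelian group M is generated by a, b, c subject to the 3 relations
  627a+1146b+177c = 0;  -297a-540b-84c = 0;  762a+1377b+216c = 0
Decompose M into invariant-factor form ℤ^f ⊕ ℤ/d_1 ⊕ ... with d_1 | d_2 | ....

Answer: M ≅ ℤ/3 ⊕ ℤ/3 ⊕ ℤ/3

Derivation:
rank_ℚ(R)=3; free=3−3=0
SNF(R) diag = [3, 3, 3] → torsion [3, 3, 3]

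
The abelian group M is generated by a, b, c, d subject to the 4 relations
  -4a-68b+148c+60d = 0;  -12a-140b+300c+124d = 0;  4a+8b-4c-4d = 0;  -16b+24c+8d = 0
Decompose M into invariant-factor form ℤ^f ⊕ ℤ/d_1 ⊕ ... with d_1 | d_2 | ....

Answer: M ≅ ℤ/4 ⊕ ℤ/4 ⊕ ℤ/8 ⊕ ℤ/24

Derivation:
rank_ℚ(R)=4; free=4−4=0
SNF(R) diag = [4, 4, 8, 24] → torsion [4, 4, 8, 24]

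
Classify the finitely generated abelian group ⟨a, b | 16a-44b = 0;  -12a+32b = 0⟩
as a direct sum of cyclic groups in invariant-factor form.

rank_ℚ(R)=2; free=2−2=0
SNF(R) diag = [4, 4] → torsion [4, 4]

Answer: M ≅ ℤ/4 ⊕ ℤ/4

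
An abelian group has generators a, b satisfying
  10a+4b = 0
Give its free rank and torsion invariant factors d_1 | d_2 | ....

rank_ℚ(R)=1; free=2−1=1
SNF(R) diag = [2] → torsion [2]

Answer: M ≅ ℤ^1 ⊕ ℤ/2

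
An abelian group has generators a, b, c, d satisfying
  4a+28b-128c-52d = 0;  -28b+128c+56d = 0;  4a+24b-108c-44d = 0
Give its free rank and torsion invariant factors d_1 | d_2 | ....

Answer: M ≅ ℤ^1 ⊕ ℤ/4 ⊕ ℤ/4 ⊕ ℤ/12

Derivation:
rank_ℚ(R)=3; free=4−3=1
SNF(R) diag = [4, 4, 12] → torsion [4, 4, 12]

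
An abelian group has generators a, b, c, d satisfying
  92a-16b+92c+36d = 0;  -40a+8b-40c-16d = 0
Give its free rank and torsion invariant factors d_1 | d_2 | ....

Answer: M ≅ ℤ^2 ⊕ ℤ/4 ⊕ ℤ/8

Derivation:
rank_ℚ(R)=2; free=4−2=2
SNF(R) diag = [4, 8] → torsion [4, 8]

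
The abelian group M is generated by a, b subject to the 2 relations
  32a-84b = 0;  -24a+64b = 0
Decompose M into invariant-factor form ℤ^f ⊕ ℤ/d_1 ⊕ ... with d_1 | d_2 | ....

rank_ℚ(R)=2; free=2−2=0
SNF(R) diag = [4, 8] → torsion [4, 8]

Answer: M ≅ ℤ/4 ⊕ ℤ/8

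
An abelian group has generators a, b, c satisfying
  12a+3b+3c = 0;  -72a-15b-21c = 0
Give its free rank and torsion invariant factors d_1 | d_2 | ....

Answer: M ≅ ℤ^1 ⊕ ℤ/3 ⊕ ℤ/6

Derivation:
rank_ℚ(R)=2; free=3−2=1
SNF(R) diag = [3, 6] → torsion [3, 6]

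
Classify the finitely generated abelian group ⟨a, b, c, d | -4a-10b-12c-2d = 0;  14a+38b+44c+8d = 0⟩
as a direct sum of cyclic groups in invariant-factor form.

Answer: M ≅ ℤ^2 ⊕ ℤ/2 ⊕ ℤ/2

Derivation:
rank_ℚ(R)=2; free=4−2=2
SNF(R) diag = [2, 2] → torsion [2, 2]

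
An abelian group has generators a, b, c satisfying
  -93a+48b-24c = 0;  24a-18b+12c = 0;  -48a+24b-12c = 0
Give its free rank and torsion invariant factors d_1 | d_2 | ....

rank_ℚ(R)=3; free=3−3=0
SNF(R) diag = [3, 6, 12] → torsion [3, 6, 12]

Answer: M ≅ ℤ/3 ⊕ ℤ/6 ⊕ ℤ/12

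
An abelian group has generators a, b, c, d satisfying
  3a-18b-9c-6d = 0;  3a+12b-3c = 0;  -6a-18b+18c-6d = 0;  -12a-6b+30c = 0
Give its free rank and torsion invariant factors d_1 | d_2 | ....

rank_ℚ(R)=4; free=4−4=0
SNF(R) diag = [3, 6, 6, 18] → torsion [3, 6, 6, 18]

Answer: M ≅ ℤ/3 ⊕ ℤ/6 ⊕ ℤ/6 ⊕ ℤ/18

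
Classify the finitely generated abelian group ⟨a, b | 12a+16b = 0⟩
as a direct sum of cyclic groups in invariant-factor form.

rank_ℚ(R)=1; free=2−1=1
SNF(R) diag = [4] → torsion [4]

Answer: M ≅ ℤ^1 ⊕ ℤ/4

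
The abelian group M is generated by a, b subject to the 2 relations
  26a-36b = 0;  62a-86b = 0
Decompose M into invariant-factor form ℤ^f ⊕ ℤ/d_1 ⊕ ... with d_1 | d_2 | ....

Answer: M ≅ ℤ/2 ⊕ ℤ/2

Derivation:
rank_ℚ(R)=2; free=2−2=0
SNF(R) diag = [2, 2] → torsion [2, 2]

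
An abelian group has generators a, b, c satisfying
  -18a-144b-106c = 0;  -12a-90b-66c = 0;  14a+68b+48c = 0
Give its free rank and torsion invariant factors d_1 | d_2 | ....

Answer: M ≅ ℤ/2 ⊕ ℤ/2 ⊕ ℤ/6

Derivation:
rank_ℚ(R)=3; free=3−3=0
SNF(R) diag = [2, 2, 6] → torsion [2, 2, 6]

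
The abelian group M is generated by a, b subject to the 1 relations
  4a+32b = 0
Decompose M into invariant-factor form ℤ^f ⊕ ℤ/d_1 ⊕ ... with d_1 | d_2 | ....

Answer: M ≅ ℤ^1 ⊕ ℤ/4

Derivation:
rank_ℚ(R)=1; free=2−1=1
SNF(R) diag = [4] → torsion [4]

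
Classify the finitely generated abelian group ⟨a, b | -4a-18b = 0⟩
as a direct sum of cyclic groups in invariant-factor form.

Answer: M ≅ ℤ^1 ⊕ ℤ/2

Derivation:
rank_ℚ(R)=1; free=2−1=1
SNF(R) diag = [2] → torsion [2]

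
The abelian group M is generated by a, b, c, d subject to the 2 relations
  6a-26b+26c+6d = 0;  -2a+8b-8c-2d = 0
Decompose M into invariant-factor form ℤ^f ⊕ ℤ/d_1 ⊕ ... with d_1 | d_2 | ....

Answer: M ≅ ℤ^2 ⊕ ℤ/2 ⊕ ℤ/2

Derivation:
rank_ℚ(R)=2; free=4−2=2
SNF(R) diag = [2, 2] → torsion [2, 2]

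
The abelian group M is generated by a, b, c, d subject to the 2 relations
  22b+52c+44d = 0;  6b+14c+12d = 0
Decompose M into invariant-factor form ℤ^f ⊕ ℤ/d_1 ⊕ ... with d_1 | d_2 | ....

rank_ℚ(R)=2; free=4−2=2
SNF(R) diag = [2, 2] → torsion [2, 2]

Answer: M ≅ ℤ^2 ⊕ ℤ/2 ⊕ ℤ/2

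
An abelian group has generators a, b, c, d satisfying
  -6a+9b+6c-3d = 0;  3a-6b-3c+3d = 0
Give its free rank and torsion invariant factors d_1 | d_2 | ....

rank_ℚ(R)=2; free=4−2=2
SNF(R) diag = [3, 3] → torsion [3, 3]

Answer: M ≅ ℤ^2 ⊕ ℤ/3 ⊕ ℤ/3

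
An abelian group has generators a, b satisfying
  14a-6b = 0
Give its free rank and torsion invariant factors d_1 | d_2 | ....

rank_ℚ(R)=1; free=2−1=1
SNF(R) diag = [2] → torsion [2]

Answer: M ≅ ℤ^1 ⊕ ℤ/2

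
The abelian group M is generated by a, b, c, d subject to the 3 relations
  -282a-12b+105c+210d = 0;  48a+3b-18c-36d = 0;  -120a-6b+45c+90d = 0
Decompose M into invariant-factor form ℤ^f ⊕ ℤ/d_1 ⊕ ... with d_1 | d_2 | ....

rank_ℚ(R)=3; free=4−3=1
SNF(R) diag = [3, 3, 6] → torsion [3, 3, 6]

Answer: M ≅ ℤ^1 ⊕ ℤ/3 ⊕ ℤ/3 ⊕ ℤ/6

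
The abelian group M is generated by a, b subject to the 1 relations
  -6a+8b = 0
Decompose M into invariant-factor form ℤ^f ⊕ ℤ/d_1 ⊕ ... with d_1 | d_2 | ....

Answer: M ≅ ℤ^1 ⊕ ℤ/2

Derivation:
rank_ℚ(R)=1; free=2−1=1
SNF(R) diag = [2] → torsion [2]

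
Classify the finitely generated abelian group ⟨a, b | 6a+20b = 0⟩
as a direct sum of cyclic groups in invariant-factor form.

Answer: M ≅ ℤ^1 ⊕ ℤ/2

Derivation:
rank_ℚ(R)=1; free=2−1=1
SNF(R) diag = [2] → torsion [2]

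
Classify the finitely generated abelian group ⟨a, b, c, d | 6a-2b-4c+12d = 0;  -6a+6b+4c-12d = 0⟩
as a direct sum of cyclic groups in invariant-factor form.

rank_ℚ(R)=2; free=4−2=2
SNF(R) diag = [2, 4] → torsion [2, 4]

Answer: M ≅ ℤ^2 ⊕ ℤ/2 ⊕ ℤ/4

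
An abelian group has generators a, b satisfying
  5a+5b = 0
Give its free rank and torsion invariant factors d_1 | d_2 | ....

Answer: M ≅ ℤ^1 ⊕ ℤ/5

Derivation:
rank_ℚ(R)=1; free=2−1=1
SNF(R) diag = [5] → torsion [5]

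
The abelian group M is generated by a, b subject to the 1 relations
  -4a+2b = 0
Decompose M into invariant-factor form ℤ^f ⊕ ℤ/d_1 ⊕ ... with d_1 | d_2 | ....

rank_ℚ(R)=1; free=2−1=1
SNF(R) diag = [2] → torsion [2]

Answer: M ≅ ℤ^1 ⊕ ℤ/2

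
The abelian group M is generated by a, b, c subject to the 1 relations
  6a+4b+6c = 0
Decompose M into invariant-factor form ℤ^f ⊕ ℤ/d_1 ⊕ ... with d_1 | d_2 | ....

Answer: M ≅ ℤ^2 ⊕ ℤ/2

Derivation:
rank_ℚ(R)=1; free=3−1=2
SNF(R) diag = [2] → torsion [2]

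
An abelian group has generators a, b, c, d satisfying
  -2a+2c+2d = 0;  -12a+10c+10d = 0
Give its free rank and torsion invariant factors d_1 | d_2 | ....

rank_ℚ(R)=2; free=4−2=2
SNF(R) diag = [2, 2] → torsion [2, 2]

Answer: M ≅ ℤ^2 ⊕ ℤ/2 ⊕ ℤ/2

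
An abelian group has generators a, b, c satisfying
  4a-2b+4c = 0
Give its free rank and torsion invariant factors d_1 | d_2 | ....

Answer: M ≅ ℤ^2 ⊕ ℤ/2

Derivation:
rank_ℚ(R)=1; free=3−1=2
SNF(R) diag = [2] → torsion [2]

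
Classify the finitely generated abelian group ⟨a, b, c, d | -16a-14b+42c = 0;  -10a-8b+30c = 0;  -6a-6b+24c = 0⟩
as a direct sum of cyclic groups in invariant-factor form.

rank_ℚ(R)=3; free=4−3=1
SNF(R) diag = [2, 6, 12] → torsion [2, 6, 12]

Answer: M ≅ ℤ^1 ⊕ ℤ/2 ⊕ ℤ/6 ⊕ ℤ/12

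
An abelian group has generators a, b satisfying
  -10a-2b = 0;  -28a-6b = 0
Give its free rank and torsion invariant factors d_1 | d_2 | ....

rank_ℚ(R)=2; free=2−2=0
SNF(R) diag = [2, 2] → torsion [2, 2]

Answer: M ≅ ℤ/2 ⊕ ℤ/2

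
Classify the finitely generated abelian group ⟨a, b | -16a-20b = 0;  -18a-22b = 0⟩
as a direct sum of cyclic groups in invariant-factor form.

rank_ℚ(R)=2; free=2−2=0
SNF(R) diag = [2, 4] → torsion [2, 4]

Answer: M ≅ ℤ/2 ⊕ ℤ/4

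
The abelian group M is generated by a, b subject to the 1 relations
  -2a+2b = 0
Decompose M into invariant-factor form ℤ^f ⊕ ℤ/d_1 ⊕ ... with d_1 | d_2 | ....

Answer: M ≅ ℤ^1 ⊕ ℤ/2

Derivation:
rank_ℚ(R)=1; free=2−1=1
SNF(R) diag = [2] → torsion [2]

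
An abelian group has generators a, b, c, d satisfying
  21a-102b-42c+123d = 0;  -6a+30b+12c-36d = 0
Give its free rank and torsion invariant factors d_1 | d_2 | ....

Answer: M ≅ ℤ^2 ⊕ ℤ/3 ⊕ ℤ/6

Derivation:
rank_ℚ(R)=2; free=4−2=2
SNF(R) diag = [3, 6] → torsion [3, 6]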